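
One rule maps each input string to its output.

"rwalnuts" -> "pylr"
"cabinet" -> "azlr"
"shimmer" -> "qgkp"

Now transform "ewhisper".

cfqc

The pattern: keep every other character starting from the first (positions 1st, 3rd, 5th, ...), then shift every letter 2 places backward in the alphabet (wrapping around).
Applying both steps to "ewhisper": "ehse", then "cfqc".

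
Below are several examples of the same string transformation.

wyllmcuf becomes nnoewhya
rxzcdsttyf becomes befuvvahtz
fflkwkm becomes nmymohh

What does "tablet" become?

The rule is to shift every letter 2 places forward in the alphabet (wrapping around), then move the first 2 characters to the end (rotate left by 2).
"tablet" → "vcdngv" → "dngvvc".
(Check on "fflkwkm": → "hhnmymo" → "nmymohh" ✓)

dngvvc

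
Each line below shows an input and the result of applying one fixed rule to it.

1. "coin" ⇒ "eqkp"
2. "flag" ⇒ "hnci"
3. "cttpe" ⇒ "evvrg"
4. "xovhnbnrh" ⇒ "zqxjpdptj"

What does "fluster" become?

What's happening: shift every letter 2 places forward in the alphabet (wrapping around).
For "fluster" the result is "hnwuvgt".

hnwuvgt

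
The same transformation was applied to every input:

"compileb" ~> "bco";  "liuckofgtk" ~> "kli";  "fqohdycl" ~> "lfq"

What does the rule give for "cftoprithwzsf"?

Rule — move the last character to the front, then keep only the first 3 characters.
Working it through for "cftoprithwzsf": intermediate "fcftoprithwzs", final "fcf".

fcf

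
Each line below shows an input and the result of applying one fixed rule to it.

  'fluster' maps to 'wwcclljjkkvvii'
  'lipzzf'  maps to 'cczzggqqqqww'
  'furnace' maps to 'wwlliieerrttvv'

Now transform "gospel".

xxffjjggvvcc

In each case the input is transformed by: shift every letter 9 places backward in the alphabet (wrapping around), then double every character.
On "gospel" that produces "xxffjjggvvcc".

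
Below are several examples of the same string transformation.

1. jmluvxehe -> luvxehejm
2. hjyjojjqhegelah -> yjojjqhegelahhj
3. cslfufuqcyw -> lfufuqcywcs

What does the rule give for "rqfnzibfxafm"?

fnzibfxafmrq

What's happening: move the first 2 characters to the end (rotate left by 2).
"rqfnzibfxafm" → "fnzibfxafmrq".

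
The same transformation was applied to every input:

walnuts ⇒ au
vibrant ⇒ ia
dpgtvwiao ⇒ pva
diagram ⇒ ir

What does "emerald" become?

Rule — keep one character in every 3, starting at position 2 (positions 2nd, 5th, 8th, ...).
On "emerald" that produces "ma".

ma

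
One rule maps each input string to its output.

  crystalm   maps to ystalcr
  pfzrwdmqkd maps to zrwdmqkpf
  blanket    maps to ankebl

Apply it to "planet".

anepl

What's happening: delete the last character, then move the first 2 characters to the end (rotate left by 2).
"planet" → "plane" → "anepl".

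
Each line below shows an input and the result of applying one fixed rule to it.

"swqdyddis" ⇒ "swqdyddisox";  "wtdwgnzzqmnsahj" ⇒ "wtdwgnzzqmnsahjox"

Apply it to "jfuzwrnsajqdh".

The transformation: append "ox".
"jfuzwrnsajqdh" → "jfuzwrnsajqdhox".

jfuzwrnsajqdhox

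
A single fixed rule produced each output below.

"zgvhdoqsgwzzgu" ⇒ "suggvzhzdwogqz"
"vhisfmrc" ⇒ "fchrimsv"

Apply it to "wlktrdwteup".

dplukettrww

Looking at the pairs, the operation is to take characters alternately from the front and the back (1st, last, 2nd, 2nd-last, ...), then swap the first and last characters.
"wlktrdwteup" → "dplukettrww".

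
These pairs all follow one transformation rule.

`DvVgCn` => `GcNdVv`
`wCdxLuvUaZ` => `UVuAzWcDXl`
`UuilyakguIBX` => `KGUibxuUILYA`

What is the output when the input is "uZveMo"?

EmOUzV

The pattern: swap the front and back halves of the string, then flip the case of every letter.
On "uZveMo": the first step gives "eMouZv", and the second then gives "EmOUzV".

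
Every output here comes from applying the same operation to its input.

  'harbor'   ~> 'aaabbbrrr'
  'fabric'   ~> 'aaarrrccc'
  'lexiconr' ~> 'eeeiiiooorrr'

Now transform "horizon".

oooiiiooo

Rule — keep every other character starting from the second (positions 2nd, 4th, 6th, ...), then repeat every character 3 times.
"horizon" → "oooiiiooo".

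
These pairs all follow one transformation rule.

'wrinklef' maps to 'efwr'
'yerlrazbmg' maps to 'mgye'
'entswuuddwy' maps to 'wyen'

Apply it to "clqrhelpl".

plcl

Each output is the input with this applied: move the first 2 characters to the end (rotate left by 2), then keep only the last 4 characters.
Applying that to "clqrhelpl" gives "plcl".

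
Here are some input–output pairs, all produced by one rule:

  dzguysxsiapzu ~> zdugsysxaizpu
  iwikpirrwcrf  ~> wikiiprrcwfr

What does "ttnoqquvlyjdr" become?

The transformation: swap each adjacent pair of characters (1↔2, 3↔4, ...).
Doing the same to "ttnoqquvlyjdr": "ttonqqvuyldjr".

ttonqqvuyldjr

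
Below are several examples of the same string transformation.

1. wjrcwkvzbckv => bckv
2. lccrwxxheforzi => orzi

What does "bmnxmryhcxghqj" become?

ghqj

The rule is to keep only the last 4 characters.
Applying that to "bmnxmryhcxghqj" gives "ghqj".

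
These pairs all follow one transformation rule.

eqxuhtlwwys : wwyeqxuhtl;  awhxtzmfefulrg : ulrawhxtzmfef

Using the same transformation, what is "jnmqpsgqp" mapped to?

Each output is the input with this applied: delete the last character, then move the last 3 characters to the front (rotate right by 3).
On "jnmqpsgqp": the first step gives "jnmqpsgq", and the second then gives "sgqjnmqp".

sgqjnmqp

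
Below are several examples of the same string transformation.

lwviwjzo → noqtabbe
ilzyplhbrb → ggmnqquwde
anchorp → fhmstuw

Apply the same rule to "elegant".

fjjlqsy

The pattern: sort the characters into alphabetical order, then shift every letter 5 places forward in the alphabet (wrapping around).
Working it through for "elegant": intermediate "aeeglnt", final "fjjlqsy".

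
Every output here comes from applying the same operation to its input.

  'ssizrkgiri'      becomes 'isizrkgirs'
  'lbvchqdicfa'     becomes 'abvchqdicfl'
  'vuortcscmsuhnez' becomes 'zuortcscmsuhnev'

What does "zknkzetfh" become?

hknkzetfz

In each case the input is transformed by: swap the first and last characters.
On "zknkzetfh" that produces "hknkzetfz".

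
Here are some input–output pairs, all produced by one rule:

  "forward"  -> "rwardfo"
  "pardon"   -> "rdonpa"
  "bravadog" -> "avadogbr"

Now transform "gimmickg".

mmickggi

Rule — move the first 2 characters to the end (rotate left by 2).
"gimmickg" → "mmickggi".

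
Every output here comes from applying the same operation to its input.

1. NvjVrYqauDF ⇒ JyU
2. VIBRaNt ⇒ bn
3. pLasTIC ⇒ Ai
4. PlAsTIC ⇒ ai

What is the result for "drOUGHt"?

oh

What's happening: flip the case of every letter, then keep one character in every 3, starting at position 3 (positions 3rd, 6th, 9th, ...).
Doing the same to "drOUGHt": "oh".
(Check on "PlAsTIC": → "pLaStic" → "ai" ✓)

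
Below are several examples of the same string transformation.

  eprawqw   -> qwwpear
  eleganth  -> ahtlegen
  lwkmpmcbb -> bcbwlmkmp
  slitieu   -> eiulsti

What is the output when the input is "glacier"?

eirlgca

The rule is to swap each adjacent pair of characters (1↔2, 3↔4, ...), then move the last 3 characters to the front (rotate right by 3).
Doing the same to "glacier": "eirlgca".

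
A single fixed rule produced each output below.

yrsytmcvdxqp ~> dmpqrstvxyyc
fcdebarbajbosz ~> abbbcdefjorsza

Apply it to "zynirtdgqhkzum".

ghikmnqrtuyzzd

The rule is to sort the characters into alphabetical order, then move the first character to the end.
Applying both steps to "zynirtdgqhkzum": "dghikmnqrtuyzz", then "ghikmnqrtuyzzd".
(Check on "yrsytmcvdxqp": → "cdmpqrstvxyy" → "dmpqrstvxyyc" ✓)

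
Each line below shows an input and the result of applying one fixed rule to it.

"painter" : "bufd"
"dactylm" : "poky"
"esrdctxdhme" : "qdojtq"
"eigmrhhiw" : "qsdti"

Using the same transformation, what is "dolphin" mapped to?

pxtz

Rule — shift every letter 12 places forward in the alphabet (wrapping around), then keep every other character starting from the first (positions 1st, 3rd, 5th, ...).
For "dolphin", step one produces "paxbtuz"; step two turns that into "pxtz".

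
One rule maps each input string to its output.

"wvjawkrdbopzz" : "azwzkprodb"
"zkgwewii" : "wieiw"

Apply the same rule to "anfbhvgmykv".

bvhkvygm

Looking at the pairs, the operation is to delete the first 3 characters, then take characters alternately from the front and the back (1st, last, 2nd, 2nd-last, ...).
"anfbhvgmykv" → "bvhkvygm".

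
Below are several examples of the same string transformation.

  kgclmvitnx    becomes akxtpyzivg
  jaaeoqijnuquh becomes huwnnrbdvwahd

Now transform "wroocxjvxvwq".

jdjebbpkwiki

Looking at the pairs, the operation is to move the last 2 characters to the front (rotate right by 2), then shift every letter 13 places forward in the alphabet (wrapping around) — i.e. ROT13.
Working it through for "wroocxjvxvwq": intermediate "wqwroocxjvxv", final "jdjebbpkwiki".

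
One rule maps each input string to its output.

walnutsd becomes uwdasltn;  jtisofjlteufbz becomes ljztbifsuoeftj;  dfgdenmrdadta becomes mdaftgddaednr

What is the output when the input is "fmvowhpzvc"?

Rule — take characters alternately from the front and the back (1st, last, 2nd, 2nd-last, ...), then move the last character to the front.
For "fmvowhpzvc", step one produces "fcmvvzopwh"; step two turns that into "hfcmvvzopw".

hfcmvvzopw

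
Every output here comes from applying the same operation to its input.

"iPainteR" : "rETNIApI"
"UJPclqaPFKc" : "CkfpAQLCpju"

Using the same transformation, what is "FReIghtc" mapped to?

What's happening: reverse the string, then flip the case of every letter.
Applying both steps to "FReIghtc": "cthgIeRF", then "CTHGiErf".

CTHGiErf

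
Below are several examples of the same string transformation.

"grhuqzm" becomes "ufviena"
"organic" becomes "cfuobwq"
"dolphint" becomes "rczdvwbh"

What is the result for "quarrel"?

eioffsz

Rule — shift every letter 12 places backward in the alphabet (wrapping around).
So "quarrel" becomes "eioffsz".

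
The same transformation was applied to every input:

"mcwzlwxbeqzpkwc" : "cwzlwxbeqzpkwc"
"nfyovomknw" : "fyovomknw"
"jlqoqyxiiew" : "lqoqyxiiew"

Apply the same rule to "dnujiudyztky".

Looking at the pairs, the operation is to delete the first character.
Doing the same to "dnujiudyztky": "nujiudyztky".

nujiudyztky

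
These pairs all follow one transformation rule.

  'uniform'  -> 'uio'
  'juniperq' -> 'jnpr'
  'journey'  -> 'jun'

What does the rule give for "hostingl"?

What's happening: move the last character to the front, then keep every other character starting from the second (positions 2nd, 4th, 6th, ...).
Working it through for "hostingl": intermediate "lhosting", final "hsig".

hsig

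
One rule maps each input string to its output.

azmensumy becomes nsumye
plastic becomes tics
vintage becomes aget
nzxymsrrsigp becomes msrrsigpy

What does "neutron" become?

Looking at the pairs, the operation is to delete the first 3 characters, then move the first character to the end.
Applying both steps to "neutron": "tron", then "ront".

ront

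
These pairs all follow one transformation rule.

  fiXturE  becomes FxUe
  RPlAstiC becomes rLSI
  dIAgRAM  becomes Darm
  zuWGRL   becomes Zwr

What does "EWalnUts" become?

In each case the input is transformed by: flip the case of every letter, then keep every other character starting from the first (positions 1st, 3rd, 5th, ...).
For "EWalnUts", step one produces "ewALNuTS"; step two turns that into "eANT".

eANT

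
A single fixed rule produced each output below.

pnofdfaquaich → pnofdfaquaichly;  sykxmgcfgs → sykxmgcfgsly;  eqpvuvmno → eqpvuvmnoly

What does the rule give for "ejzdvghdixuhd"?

ejzdvghdixuhdly

Looking at the pairs, the operation is to append "ly".
For "ejzdvghdixuhd" the result is "ejzdvghdixuhdly".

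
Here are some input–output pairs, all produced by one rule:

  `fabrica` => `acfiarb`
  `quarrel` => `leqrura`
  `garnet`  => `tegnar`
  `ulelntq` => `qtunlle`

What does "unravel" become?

leuvnar

Rule — move the last character to the front, then take characters alternately from the front and the back (1st, last, 2nd, 2nd-last, ...).
On "unravel": the first step gives "lunrave", and the second then gives "leuvnar".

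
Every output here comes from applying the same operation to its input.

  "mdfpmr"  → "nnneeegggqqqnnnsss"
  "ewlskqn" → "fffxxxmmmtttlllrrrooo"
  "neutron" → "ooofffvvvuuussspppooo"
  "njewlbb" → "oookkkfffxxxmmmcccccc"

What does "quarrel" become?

rrrvvvbbbssssssfffmmm

The transformation: shift every letter 1 place forward in the alphabet (wrapping around), then repeat every character 3 times.
Starting from "quarrel": after the first operation, "rvbssfm"; after the second, "rrrvvvbbbssssssfffmmm".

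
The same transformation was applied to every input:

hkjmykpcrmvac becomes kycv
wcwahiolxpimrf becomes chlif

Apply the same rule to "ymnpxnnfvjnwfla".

mxfnl

The pattern: keep one character in every 3, starting at position 2 (positions 2nd, 5th, 8th, ...).
So "ymnpxnnfvjnwfla" becomes "mxfnl".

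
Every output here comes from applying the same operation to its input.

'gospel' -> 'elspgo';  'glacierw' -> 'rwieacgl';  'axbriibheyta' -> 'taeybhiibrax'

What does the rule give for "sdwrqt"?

qtwrsd

The pattern: swap each adjacent pair of characters (1↔2, 3↔4, ...), then reverse the string.
On "sdwrqt" that produces "qtwrsd".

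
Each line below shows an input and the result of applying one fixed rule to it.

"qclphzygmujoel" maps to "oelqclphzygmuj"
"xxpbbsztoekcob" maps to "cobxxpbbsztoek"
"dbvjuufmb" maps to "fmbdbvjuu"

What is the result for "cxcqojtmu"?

Each output is the input with this applied: move the last 3 characters to the front (rotate right by 3).
So "cxcqojtmu" becomes "tmucxcqoj".

tmucxcqoj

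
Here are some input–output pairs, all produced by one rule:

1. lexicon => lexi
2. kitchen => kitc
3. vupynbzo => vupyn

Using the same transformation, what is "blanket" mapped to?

blan

The rule is to delete the last 3 characters.
"blanket" → "blan".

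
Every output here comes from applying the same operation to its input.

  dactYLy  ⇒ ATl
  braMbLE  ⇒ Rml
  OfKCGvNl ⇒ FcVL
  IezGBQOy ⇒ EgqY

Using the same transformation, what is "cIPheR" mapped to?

iHr

Each output is the input with this applied: flip the case of every letter, then keep every other character starting from the second (positions 2nd, 4th, 6th, ...).
Working it through for "cIPheR": intermediate "CipHEr", final "iHr".
(Check on "OfKCGvNl": → "oFkcgVnL" → "FcVL" ✓)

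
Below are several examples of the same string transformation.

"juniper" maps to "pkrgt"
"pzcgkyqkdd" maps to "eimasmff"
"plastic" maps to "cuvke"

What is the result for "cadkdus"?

fmfwu

The transformation: shift every letter 2 places forward in the alphabet (wrapping around), then delete the first 2 characters.
"cadkdus" → "fmfwu".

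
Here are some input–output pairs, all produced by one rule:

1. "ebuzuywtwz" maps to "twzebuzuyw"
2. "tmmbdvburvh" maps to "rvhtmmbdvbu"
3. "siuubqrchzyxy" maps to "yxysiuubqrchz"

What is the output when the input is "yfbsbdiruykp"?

What's happening: move the last 3 characters to the front (rotate right by 3).
"yfbsbdiruykp" → "ykpyfbsbdiru".

ykpyfbsbdiru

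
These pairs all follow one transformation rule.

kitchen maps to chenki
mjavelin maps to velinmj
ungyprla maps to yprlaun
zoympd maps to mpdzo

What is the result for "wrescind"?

scindwr

Each output is the input with this applied: move the first 2 characters to the end (rotate left by 2), then delete the first character.
So "wrescind" becomes "scindwr".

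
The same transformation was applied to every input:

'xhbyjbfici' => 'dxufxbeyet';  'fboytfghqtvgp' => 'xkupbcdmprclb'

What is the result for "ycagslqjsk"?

ywcohmfogu

Each output is the input with this applied: move the first character to the end, then shift every letter 4 places backward in the alphabet (wrapping around).
"ycagslqjsk" → "cagslqjsky" → "ywcohmfogu".
(Check on "fboytfghqtvgp": → "boytfghqtvgpf" → "xkupbcdmprclb" ✓)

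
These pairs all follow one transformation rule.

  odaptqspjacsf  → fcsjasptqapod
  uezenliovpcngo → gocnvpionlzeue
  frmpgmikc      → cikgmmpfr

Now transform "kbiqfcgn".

What's happening: swap each adjacent pair of characters (1↔2, 3↔4, ...), then reverse the string.
For "kbiqfcgn", step one produces "bkqicfng"; step two turns that into "gnfciqkb".

gnfciqkb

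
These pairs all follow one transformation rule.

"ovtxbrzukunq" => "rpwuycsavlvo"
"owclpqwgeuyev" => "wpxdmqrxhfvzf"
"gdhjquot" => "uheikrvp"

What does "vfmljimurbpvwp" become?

Each output is the input with this applied: move the last character to the front, then shift every letter 1 place forward in the alphabet (wrapping around).
Applying both steps to "vfmljimurbpvwp": "pvfmljimurbpvw", then "qwgnmkjnvscqwx".
(Check on "owclpqwgeuyev": → "vowclpqwgeuye" → "wpxdmqrxhfvzf" ✓)

qwgnmkjnvscqwx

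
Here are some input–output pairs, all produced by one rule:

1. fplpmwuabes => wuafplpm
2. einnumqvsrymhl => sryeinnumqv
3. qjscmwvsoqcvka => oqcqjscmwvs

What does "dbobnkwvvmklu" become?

vvmdbobnkw

Rule — delete the last 3 characters, then move the last 3 characters to the front (rotate right by 3).
Applying that to "dbobnkwvvmklu" gives "vvmdbobnkw".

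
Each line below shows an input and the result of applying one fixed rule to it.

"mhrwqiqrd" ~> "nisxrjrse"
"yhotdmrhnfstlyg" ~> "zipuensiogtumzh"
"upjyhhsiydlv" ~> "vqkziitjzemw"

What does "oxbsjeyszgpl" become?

The transformation: shift every letter 1 place forward in the alphabet (wrapping around).
So "oxbsjeyszgpl" becomes "pyctkfztahqm".

pyctkfztahqm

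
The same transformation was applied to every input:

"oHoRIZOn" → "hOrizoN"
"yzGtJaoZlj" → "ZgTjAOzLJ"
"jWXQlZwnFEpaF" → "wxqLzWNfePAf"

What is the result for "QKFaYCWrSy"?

kfAycwRsY

Looking at the pairs, the operation is to delete the first character, then flip the case of every letter.
Working it through for "QKFaYCWrSy": intermediate "KFaYCWrSy", final "kfAycwRsY".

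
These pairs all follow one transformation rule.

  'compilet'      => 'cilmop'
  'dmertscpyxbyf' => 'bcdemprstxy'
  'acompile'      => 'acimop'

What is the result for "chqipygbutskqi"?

Each output is the input with this applied: delete the last 2 characters, then sort the characters into alphabetical order.
For "chqipygbutskqi", step one produces "chqipygbutsk"; step two turns that into "bcghikpqstuy".
(Check on "compilet": → "compil" → "cilmop" ✓)

bcghikpqstuy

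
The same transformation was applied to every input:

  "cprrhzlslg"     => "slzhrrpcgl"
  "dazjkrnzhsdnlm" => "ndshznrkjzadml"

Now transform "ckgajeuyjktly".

tkjyuejagkcyl

Each output is the input with this applied: reverse the string, then move the first 2 characters to the end (rotate left by 2).
On "ckgajeuyjktly": the first step gives "yltkjyuejagkc", and the second then gives "tkjyuejagkcyl".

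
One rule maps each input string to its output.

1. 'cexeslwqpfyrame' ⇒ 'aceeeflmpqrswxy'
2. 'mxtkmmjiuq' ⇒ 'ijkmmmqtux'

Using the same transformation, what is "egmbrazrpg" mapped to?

abeggmprrz

The rule is to sort the characters into alphabetical order.
For "egmbrazrpg" the result is "abeggmprrz".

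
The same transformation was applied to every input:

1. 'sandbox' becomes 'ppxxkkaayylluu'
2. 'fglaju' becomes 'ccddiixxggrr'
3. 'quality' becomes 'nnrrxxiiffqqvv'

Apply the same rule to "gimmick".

The pattern: shift every letter 3 places backward in the alphabet (wrapping around), then double every character.
Applying both steps to "gimmick": "dfjjfzh", then "ddffjjjjffzzhh".

ddffjjjjffzzhh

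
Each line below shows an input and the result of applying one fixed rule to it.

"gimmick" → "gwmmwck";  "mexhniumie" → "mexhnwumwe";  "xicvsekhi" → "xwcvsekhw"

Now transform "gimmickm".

The rule is to replace every "i" with "w".
Doing the same to "gimmickm": "gwmmwckm".

gwmmwckm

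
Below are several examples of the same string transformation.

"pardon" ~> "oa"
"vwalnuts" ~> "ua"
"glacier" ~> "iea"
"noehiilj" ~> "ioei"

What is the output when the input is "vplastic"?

ia

In each case the input is transformed by: move the last 3 characters to the front (rotate right by 3), then keep only the vowels.
"vplastic" → "ticvplas" → "ia".
(Check on "pardon": → "donpar" → "oa" ✓)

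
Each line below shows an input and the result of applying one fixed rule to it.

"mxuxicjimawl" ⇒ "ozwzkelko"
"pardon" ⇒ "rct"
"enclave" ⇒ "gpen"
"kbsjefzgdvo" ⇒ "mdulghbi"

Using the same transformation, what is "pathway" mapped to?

rcvj

Each output is the input with this applied: shift every letter 2 places forward in the alphabet (wrapping around), then delete the last 3 characters.
Working it through for "pathway": intermediate "rcvjyca", final "rcvj".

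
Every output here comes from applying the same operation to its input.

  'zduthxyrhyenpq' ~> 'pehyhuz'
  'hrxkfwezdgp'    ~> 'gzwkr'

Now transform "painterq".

The rule is to reverse the string, then keep every other character starting from the second (positions 2nd, 4th, 6th, ...).
For "painterq", step one produces "qretniap"; step two turns that into "rtip".

rtip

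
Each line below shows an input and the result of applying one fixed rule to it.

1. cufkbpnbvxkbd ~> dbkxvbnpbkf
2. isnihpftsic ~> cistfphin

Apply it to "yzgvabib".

bibavg

In each case the input is transformed by: reverse the string, then delete the last 2 characters.
For "yzgvabib", step one produces "bibavgzy"; step two turns that into "bibavg".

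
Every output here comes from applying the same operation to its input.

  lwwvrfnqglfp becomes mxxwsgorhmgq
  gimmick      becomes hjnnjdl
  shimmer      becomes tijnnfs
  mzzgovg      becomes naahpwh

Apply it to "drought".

Each output is the input with this applied: shift every letter 1 place forward in the alphabet (wrapping around).
Applying that to "drought" gives "espvhiu".

espvhiu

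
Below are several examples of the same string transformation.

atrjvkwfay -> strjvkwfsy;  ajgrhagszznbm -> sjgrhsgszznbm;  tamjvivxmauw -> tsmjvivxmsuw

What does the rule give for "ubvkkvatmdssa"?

ubvkkvstmdsss

In each case the input is transformed by: replace every "a" with "s".
On "ubvkkvatmdssa" that produces "ubvkkvstmdsss".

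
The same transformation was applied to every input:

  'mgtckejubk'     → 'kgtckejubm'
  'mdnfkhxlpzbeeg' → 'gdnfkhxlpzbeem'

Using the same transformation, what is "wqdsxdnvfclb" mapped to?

bqdsxdnvfclw

The transformation: swap the first and last characters.
So "wqdsxdnvfclb" becomes "bqdsxdnvfclw".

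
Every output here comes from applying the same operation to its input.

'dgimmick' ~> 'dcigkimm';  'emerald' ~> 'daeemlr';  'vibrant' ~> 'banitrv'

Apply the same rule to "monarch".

camhonr

Each output is the input with this applied: sort the characters into alphabetical order, then swap each adjacent pair of characters (1↔2, 3↔4, ...).
On "monarch": the first step gives "achmnor", and the second then gives "camhonr".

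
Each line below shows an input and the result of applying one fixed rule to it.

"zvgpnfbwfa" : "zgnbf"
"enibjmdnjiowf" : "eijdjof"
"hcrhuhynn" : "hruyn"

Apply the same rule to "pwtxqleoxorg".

ptqexr

The rule is to keep every other character starting from the first (positions 1st, 3rd, 5th, ...).
On "pwtxqleoxorg" that produces "ptqexr".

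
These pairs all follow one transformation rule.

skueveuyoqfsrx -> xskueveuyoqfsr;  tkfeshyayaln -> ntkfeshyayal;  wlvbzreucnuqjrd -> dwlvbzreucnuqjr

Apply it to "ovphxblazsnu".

The pattern: move the last character to the front.
On "ovphxblazsnu" that produces "uovphxblazsn".

uovphxblazsn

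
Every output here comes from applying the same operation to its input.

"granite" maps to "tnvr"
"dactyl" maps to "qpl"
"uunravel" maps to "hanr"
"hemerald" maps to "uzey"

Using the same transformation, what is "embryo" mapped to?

The rule is to keep every other character starting from the first (positions 1st, 3rd, 5th, ...), then shift every letter 13 places forward in the alphabet (wrapping around) — i.e. ROT13.
Starting from "embryo": after the first operation, "eby"; after the second, "rol".

rol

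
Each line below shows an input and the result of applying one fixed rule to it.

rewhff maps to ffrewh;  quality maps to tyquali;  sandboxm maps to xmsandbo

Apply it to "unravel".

elunrav

Rule — move the last 2 characters to the front (rotate right by 2).
On "unravel" that produces "elunrav".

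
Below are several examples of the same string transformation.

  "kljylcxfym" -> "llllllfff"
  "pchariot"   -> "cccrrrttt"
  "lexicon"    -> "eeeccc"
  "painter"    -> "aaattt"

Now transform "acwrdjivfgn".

The rule is to keep one character in every 3, starting at position 2 (positions 2nd, 5th, 8th, ...), then repeat every character 3 times.
Doing the same to "acwrdjivfgn": "cccdddvvvnnn".

cccdddvvvnnn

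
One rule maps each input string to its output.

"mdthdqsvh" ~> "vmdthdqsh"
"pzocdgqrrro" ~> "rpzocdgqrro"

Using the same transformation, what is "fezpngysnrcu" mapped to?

The rule is to move the last character to the front, then swap the first and last characters.
Applying both steps to "fezpngysnrcu": "ufezpngysnrc", then "cfezpngysnru".

cfezpngysnru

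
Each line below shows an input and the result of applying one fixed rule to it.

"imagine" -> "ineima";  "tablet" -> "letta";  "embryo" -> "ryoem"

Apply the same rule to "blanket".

The pattern: move the last 3 characters to the front (rotate right by 3), then delete the last character.
So "blanket" becomes "ketbla".
(Check on "embryo": → "ryoemb" → "ryoem" ✓)

ketbla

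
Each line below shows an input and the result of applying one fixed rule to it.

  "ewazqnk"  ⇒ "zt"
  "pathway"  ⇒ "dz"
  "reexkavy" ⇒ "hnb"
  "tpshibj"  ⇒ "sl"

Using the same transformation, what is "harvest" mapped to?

The pattern: shift every letter 3 places forward in the alphabet (wrapping around), then keep one character in every 3, starting at position 2 (positions 2nd, 5th, 8th, ...).
"harvest" → "kduyhvw" → "dh".

dh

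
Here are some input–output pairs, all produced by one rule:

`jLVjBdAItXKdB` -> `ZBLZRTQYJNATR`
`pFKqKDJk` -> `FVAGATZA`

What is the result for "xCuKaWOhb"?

In each case the input is transformed by: shift every letter 10 places backward in the alphabet (wrapping around), then convert every letter to uppercase.
Applying both steps to "xCuKaWOhb": "nSkAqMExr", then "NSKAQMEXR".

NSKAQMEXR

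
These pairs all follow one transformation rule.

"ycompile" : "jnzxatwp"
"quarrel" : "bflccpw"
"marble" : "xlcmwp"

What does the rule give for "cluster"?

nwfdepc

Each output is the input with this applied: shift every letter 11 places forward in the alphabet (wrapping around).
Doing the same to "cluster": "nwfdepc".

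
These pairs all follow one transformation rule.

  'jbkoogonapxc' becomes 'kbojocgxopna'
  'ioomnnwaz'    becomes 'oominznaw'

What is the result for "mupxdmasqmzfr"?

The transformation: move the first 2 characters to the end (rotate left by 2), then take characters alternately from the front and the back (1st, last, 2nd, 2nd-last, ...).
Doing the same to "mupxdmasqmzfr": "puxmdrmfazsmq".
(Check on "ioomnnwaz": → "omnnwazio" → "oominznaw" ✓)

puxmdrmfazsmq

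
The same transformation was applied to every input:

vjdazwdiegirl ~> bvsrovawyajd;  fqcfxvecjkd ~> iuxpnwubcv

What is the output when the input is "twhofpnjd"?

Looking at the pairs, the operation is to shift every letter 8 places backward in the alphabet (wrapping around), then delete the first character.
Applying both steps to "twhofpnjd": "lozgxhfbv", then "ozgxhfbv".

ozgxhfbv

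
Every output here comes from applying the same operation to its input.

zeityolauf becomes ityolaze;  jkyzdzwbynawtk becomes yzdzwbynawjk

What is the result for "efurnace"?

Looking at the pairs, the operation is to delete the last 2 characters, then move the first 2 characters to the end (rotate left by 2).
Starting from "efurnace": after the first operation, "efurna"; after the second, "urnaef".

urnaef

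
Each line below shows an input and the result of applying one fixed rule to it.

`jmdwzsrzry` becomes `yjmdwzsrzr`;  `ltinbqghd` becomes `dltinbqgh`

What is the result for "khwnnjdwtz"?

Rule — move the last character to the front.
On "khwnnjdwtz" that produces "zkhwnnjdwt".

zkhwnnjdwt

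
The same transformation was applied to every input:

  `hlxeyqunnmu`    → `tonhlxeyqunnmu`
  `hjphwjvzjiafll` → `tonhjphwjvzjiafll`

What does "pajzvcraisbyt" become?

tonpajzvcraisbyt

What's happening: prepend "ton".
"pajzvcraisbyt" → "tonpajzvcraisbyt".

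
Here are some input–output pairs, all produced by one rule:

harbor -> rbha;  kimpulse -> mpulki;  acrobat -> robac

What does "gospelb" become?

spego

Looking at the pairs, the operation is to delete the last 2 characters, then move the first 2 characters to the end (rotate left by 2).
For "gospelb" the result is "spego".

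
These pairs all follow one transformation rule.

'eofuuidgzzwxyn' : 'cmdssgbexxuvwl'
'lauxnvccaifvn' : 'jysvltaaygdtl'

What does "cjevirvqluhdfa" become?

ahctgptojsfbdy

What's happening: shift every letter 2 places backward in the alphabet (wrapping around).
"cjevirvqluhdfa" → "ahctgptojsfbdy".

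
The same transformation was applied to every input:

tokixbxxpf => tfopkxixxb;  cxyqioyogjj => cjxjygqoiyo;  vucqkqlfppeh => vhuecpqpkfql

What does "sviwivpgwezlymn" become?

The rule is to take characters alternately from the front and the back (1st, last, 2nd, 2nd-last, ...).
On "sviwivpgwezlymn" that produces "snvmiywlizvepwg".

snvmiywlizvepwg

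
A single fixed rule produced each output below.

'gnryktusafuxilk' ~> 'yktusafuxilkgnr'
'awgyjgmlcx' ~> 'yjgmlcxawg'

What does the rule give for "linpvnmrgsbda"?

pvnmrgsbdalin

Looking at the pairs, the operation is to move the first 3 characters to the end (rotate left by 3).
On "linpvnmrgsbda" that produces "pvnmrgsbdalin".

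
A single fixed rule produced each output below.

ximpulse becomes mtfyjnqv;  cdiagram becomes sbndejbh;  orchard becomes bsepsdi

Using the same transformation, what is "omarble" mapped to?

cmfpnbs

The transformation: move the last 3 characters to the front (rotate right by 3), then shift every letter 1 place forward in the alphabet (wrapping around).
Applying both steps to "omarble": "bleomar", then "cmfpnbs".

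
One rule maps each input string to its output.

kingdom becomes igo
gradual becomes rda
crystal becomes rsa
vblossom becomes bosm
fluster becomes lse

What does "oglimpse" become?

gipe

The pattern: keep every other character starting from the second (positions 2nd, 4th, 6th, ...).
On "oglimpse" that produces "gipe".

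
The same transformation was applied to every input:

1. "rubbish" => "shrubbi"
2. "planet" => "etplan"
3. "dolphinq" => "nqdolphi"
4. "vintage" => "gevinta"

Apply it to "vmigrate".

tevmigra

The pattern: move the last 2 characters to the front (rotate right by 2).
Doing the same to "vmigrate": "tevmigra".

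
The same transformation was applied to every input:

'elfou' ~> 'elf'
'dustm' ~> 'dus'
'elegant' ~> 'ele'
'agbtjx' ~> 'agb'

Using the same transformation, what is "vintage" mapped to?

In each case the input is transformed by: keep only the first 3 characters.
"vintage" → "vin".

vin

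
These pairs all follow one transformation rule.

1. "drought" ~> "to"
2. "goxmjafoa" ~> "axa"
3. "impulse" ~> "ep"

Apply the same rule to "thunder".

In each case the input is transformed by: move the last 2 characters to the front (rotate right by 2), then keep one character in every 3, starting at position 2 (positions 2nd, 5th, 8th, ...).
On "thunder": the first step gives "erthund", and the second then gives "ru".

ru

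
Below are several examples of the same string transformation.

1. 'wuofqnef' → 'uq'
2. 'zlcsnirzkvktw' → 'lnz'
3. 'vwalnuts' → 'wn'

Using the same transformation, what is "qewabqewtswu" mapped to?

Rule — keep one character in every 3, starting at position 2 (positions 2nd, 5th, 8th, ...), then delete the last character.
"qewabqewtswu" → "ebww" → "ebw".

ebw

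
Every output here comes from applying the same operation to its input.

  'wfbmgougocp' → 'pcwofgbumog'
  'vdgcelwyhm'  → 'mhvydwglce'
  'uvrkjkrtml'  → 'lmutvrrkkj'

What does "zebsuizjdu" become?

The pattern: move the last character to the front, then take characters alternately from the front and the back (1st, last, 2nd, 2nd-last, ...).
Working it through for "zebsuizjdu": intermediate "uzebsuizjd", final "udzjezbisu".
(Check on "wfbmgougocp": → "pwfbmgougoc" → "pcwofgbumog" ✓)

udzjezbisu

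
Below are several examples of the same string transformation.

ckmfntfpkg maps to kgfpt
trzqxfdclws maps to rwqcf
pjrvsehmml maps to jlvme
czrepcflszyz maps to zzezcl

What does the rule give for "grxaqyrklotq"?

Each output is the input with this applied: keep every other character starting from the second (positions 2nd, 4th, 6th, ...), then take characters alternately from the front and the back (1st, last, 2nd, 2nd-last, ...).
Starting from "grxaqyrklotq": after the first operation, "raykoq"; after the second, "rqaoyk".

rqaoyk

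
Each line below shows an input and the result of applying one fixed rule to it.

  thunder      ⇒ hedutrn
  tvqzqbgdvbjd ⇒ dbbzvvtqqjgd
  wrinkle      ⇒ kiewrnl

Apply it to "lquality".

liayutql

Each output is the input with this applied: sort the characters into reverse alphabetical order, then move the last 3 characters to the front (rotate right by 3).
On "lquality": the first step gives "yutqllia", and the second then gives "liayutql".
(Check on "wrinkle": → "wrnlkie" → "kiewrnl" ✓)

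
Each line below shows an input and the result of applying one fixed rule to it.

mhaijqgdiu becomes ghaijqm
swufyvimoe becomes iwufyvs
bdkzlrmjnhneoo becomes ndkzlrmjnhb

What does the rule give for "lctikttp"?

kctil

Rule — delete the last 3 characters, then swap the first and last characters.
"lctikttp" → "lctik" → "kctil".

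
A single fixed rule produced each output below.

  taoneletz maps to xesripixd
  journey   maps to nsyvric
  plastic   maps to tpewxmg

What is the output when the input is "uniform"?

yrmjsvq

Each output is the input with this applied: shift every letter 4 places forward in the alphabet (wrapping around).
On "uniform" that produces "yrmjsvq".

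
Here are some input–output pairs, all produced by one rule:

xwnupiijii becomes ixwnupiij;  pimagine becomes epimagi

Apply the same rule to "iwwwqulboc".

ciwwwqulb

The pattern: move the last 2 characters to the front (rotate right by 2), then delete the first character.
On "iwwwqulboc": the first step gives "ociwwwqulb", and the second then gives "ciwwwqulb".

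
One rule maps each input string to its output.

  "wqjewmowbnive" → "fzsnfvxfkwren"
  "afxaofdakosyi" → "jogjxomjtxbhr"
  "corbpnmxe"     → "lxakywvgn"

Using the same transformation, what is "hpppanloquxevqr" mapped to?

Each output is the input with this applied: shift every letter 9 places forward in the alphabet (wrapping around).
Applying that to "hpppanloquxevqr" gives "qyyyjwuxzdgneza".

qyyyjwuxzdgneza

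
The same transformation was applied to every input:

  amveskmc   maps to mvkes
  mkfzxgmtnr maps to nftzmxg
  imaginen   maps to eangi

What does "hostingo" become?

The pattern: take characters alternately from the front and the back (1st, last, 2nd, 2nd-last, ...), then delete the first 3 characters.
Applying both steps to "hostingo": "hoogsnti", then "gsnti".

gsnti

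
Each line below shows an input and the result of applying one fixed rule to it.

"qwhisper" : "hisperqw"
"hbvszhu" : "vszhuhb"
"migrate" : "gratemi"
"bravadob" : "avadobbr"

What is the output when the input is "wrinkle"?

Each output is the input with this applied: move the first 2 characters to the end (rotate left by 2).
For "wrinkle" the result is "inklewr".

inklewr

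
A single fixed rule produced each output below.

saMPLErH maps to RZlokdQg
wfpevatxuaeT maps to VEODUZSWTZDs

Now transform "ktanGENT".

What's happening: shift every letter 1 place backward in the alphabet (wrapping around), then flip the case of every letter.
For "ktanGENT", step one produces "jszmFDMS"; step two turns that into "JSZMfdms".

JSZMfdms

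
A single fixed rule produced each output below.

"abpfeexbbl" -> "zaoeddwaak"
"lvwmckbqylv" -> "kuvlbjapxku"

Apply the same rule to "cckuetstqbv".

Looking at the pairs, the operation is to shift every letter 1 place backward in the alphabet (wrapping around).
For "cckuetstqbv" the result is "bbjtdsrspau".

bbjtdsrspau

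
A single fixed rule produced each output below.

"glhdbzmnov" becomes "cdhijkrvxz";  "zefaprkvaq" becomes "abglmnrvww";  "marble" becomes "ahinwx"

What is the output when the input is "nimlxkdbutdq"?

eghijmpqtxzz

In each case the input is transformed by: shift every letter 4 places backward in the alphabet (wrapping around), then sort the characters into alphabetical order.
"nimlxkdbutdq" → "jeihtgzxqpzm" → "eghijmpqtxzz".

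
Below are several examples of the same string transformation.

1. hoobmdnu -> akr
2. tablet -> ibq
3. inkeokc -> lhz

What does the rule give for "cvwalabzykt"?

vhq

Each output is the input with this applied: shift every letter 3 places backward in the alphabet (wrapping around), then keep only the last 3 characters.
"cvwalabzykt" → "vhq".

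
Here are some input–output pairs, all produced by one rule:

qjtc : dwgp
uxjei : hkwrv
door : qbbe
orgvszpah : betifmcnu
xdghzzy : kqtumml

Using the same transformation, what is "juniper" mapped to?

What's happening: shift every letter 13 places forward in the alphabet (wrapping around) — i.e. ROT13.
Applying that to "juniper" gives "whavcre".

whavcre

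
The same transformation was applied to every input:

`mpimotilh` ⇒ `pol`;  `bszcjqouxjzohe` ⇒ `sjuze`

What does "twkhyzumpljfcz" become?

In each case the input is transformed by: keep one character in every 3, starting at position 2 (positions 2nd, 5th, 8th, ...).
"twkhyzumpljfcz" → "wymjz".

wymjz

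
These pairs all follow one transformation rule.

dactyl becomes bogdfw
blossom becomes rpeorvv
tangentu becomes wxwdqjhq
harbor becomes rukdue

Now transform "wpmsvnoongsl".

In each case the input is transformed by: shift every letter 3 places forward in the alphabet (wrapping around), then move the last 2 characters to the front (rotate right by 2).
"wpmsvnoongsl" → "zspvyqrrqjvo" → "vozspvyqrrqj".
(Check on "harbor": → "kdueru" → "rukdue" ✓)

vozspvyqrrqj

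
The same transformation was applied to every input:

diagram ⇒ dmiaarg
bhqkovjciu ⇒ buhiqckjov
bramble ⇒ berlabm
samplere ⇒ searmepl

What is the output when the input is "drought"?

The pattern: take characters alternately from the front and the back (1st, last, 2nd, 2nd-last, ...).
"drought" → "dtrhogu".

dtrhogu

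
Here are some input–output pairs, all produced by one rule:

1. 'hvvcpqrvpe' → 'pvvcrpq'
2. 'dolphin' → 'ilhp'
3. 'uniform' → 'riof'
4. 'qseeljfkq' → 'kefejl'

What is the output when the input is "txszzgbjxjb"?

What's happening: take characters alternately from the front and the back (1st, last, 2nd, 2nd-last, ...), then delete the first 3 characters.
For "txszzgbjxjb", step one produces "tbxjsxzjzbg"; step two turns that into "jsxzjzbg".

jsxzjzbg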